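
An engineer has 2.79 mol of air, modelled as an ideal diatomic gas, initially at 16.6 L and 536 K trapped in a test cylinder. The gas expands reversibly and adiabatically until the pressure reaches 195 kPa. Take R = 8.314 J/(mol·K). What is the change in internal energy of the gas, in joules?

P₁ = nRT₁/V₁ = 2.79×8.314×536/16.6 = 749 kPa.
Adiabatic: T₂/T₁ = (P₂/P₁)^((γ−1)/γ) ⇒ T₂ = 536×(0.260)^0.286 = 365 K; V₂ = 43.4 L.
For an ideal gas ΔU = nCvΔT with Cv = (5/2)R = 20.8 J/(mol·K).
ΔU = 2.79×20.8×(365−536) = -9920 J.

-9920 J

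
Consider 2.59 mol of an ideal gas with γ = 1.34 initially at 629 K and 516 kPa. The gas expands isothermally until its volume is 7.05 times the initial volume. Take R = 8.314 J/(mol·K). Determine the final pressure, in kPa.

V₁ = nRT₁/P₁ = 2.59×8.314×629/516 = 26.2 L.
Isothermal: T stays 629 K; PV = const ⇒ V₂ = 185 L, P₂ = 73.2 kPa.

73.2 kPa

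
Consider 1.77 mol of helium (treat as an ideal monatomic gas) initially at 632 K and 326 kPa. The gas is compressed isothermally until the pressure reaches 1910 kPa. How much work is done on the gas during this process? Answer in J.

16400 J

V₁ = nRT₁/P₁ = 1.77×8.314×632/326 = 28.5 L.
Isothermal: T stays 632 K; PV = const ⇒ V₂ = 4.87 L, P₂ = 1910 kPa.
W = nRT ln(V₂/V₁) = 1.77×8.314×632×ln(0.171) = -16400 J.
Work done on the gas = −W_by = 16400 J.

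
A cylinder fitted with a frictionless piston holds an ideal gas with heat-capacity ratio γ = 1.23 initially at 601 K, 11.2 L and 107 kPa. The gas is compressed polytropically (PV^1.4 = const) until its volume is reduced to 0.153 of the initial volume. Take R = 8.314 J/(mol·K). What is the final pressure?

1480 kPa

Polytropic n=1.4: T₂ = T₁(V₁/V₂)^(n−1) = 601×(6.54)^0.40 = 1270 K; P₂ = P₁(V₁/V₂)^n = 1480 kPa.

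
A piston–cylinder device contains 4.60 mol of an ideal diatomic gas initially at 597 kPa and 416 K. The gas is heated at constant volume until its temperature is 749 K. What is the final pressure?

V₁ = nRT₁/P₁ = 4.60×8.314×416/597 = 26.6 L.
Isochoric: V stays 26.6 L; P/T = const ⇒ T₂ = 749 K, P₂ = 1070 kPa.

1070 kPa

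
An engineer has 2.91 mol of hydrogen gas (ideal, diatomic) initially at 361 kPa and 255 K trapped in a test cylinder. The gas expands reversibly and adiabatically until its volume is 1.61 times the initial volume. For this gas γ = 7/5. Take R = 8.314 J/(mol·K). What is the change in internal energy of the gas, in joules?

V₁ = nRT₁/P₁ = 2.91×8.314×255/361 = 17.1 L.
Adiabatic: TV^(γ−1) = const ⇒ T₂ = 255×(0.621)^0.400 = 211 K; PV^γ = const ⇒ P₂ = 185 kPa.
For an ideal gas ΔU = nCvΔT with Cv = (5/2)R = 20.8 J/(mol·K).
ΔU = 2.91×20.8×(211−255) = -2680 J.

-2680 J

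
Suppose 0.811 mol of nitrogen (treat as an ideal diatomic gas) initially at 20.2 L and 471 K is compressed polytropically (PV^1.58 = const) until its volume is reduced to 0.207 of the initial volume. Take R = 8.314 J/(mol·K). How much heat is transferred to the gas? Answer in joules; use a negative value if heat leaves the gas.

3680 J

P₁ = nRT₁/V₁ = 0.811×8.314×471/20.2 = 157 kPa.
Polytropic n=1.58: T₂ = T₁(V₁/V₂)^(n−1) = 471×(4.83)^0.58 = 1170 K; P₂ = P₁(V₁/V₂)^n = 1890 kPa.
W = (P₁V₁−P₂V₂)/(n−1) = (157×20.2−1890×4.18)/0.58 = -8180 J.
ΔU = nCvΔT = 0.811×20.8×(1170−471) = 11900 J.
Q = ΔU + W = 3680 J.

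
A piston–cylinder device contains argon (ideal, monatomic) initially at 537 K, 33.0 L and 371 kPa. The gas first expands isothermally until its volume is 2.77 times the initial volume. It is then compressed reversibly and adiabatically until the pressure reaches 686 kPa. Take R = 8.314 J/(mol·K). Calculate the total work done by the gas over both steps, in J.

-4460 J

n = P₁V₁/(RT₁) = 371×33.0/(8.314×537) = 2.74 mol.
Step 1 — Isothermal: T stays 537 K; PV = const ⇒ V₂ = 91.4 L, P₂ = 134 kPa.
ΔU = 0 (ideal gas, T constant).
W = nRT ln(V₂/V₁) = 2.74×8.314×537×ln(2.77) = 12500 J.
Q = ΔU + W = 12500 J.
State after step 1: P = 134 kPa, V = 91.4 L, T = 537 K.
Step 2 — Adiabatic: T₂/T₁ = (P₂/P₁)^((γ−1)/γ) ⇒ T₂ = 537×(5.12)^0.400 = 1030 K; V₂ = 34.3 L.
ΔU = nCvΔT = 2.74×12.5×(1030−537) = 16900 J.
Q = 0 for an adiabatic process, so W = −ΔU = -16900 J.
Net over both steps: W = -4460 J, Q = 12500 J, ΔU = 16900 J.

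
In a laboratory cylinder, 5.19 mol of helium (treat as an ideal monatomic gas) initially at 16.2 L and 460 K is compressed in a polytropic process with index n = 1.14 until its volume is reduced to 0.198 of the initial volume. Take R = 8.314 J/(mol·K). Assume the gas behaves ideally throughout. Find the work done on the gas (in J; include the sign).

36100 J

P₁ = nRT₁/V₁ = 5.19×8.314×460/16.2 = 1230 kPa.
Polytropic n=1.14: T₂ = T₁(V₁/V₂)^(n−1) = 460×(5.05)^0.14 = 577 K; P₂ = P₁(V₁/V₂)^n = 7760 kPa.
W = (P₁V₁−P₂V₂)/(n−1) = (1230×16.2−7760×3.21)/0.14 = -36100 J.
Work done on the gas = −W_by = 36100 J.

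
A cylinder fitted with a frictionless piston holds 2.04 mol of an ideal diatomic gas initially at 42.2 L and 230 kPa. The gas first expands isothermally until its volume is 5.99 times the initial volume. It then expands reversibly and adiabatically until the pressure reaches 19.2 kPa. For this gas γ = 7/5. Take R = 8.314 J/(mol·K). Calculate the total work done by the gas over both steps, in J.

21700 J

T₁ = P₁V₁/(nR) = 230×42.2/(2.04×8.314) = 572 K.
Step 1 — Isothermal: T stays 572 K; PV = const ⇒ V₂ = 253 L, P₂ = 38.4 kPa.
ΔU = 0 (ideal gas, T constant).
W = nRT ln(V₂/V₁) = 2.04×8.314×572×ln(5.99) = 17400 J.
Q = ΔU + W = 17400 J.
State after step 1: P = 38.4 kPa, V = 253 L, T = 572 K.
Step 2 — Adiabatic: T₂/T₁ = (P₂/P₁)^((γ−1)/γ) ⇒ T₂ = 572×(0.500)^0.286 = 469 K; V₂ = 415 L.
ΔU = nCvΔT = 2.04×20.8×(469−572) = -4360 J.
Q = 0 for an adiabatic process, so W = −ΔU = 4360 J.
Net over both steps: W = 21700 J, Q = 17400 J, ΔU = -4360 J.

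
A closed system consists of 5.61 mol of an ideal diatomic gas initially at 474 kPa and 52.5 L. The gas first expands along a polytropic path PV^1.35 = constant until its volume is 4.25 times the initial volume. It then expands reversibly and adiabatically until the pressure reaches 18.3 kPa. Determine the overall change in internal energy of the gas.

-36400 J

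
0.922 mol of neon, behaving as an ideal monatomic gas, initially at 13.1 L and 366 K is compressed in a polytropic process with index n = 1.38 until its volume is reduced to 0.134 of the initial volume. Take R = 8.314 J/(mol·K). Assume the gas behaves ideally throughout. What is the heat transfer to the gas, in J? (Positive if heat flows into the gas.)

P₁ = nRT₁/V₁ = 0.922×8.314×366/13.1 = 214 kPa.
Polytropic n=1.38: T₂ = T₁(V₁/V₂)^(n−1) = 366×(7.46)^0.38 = 786 K; P₂ = P₁(V₁/V₂)^n = 3430 kPa.
W = (P₁V₁−P₂V₂)/(n−1) = (214×13.1−3430×1.76)/0.38 = -8460 J.
ΔU = nCvΔT = 0.922×12.5×(786−366) = 4820 J.
Q = ΔU + W = -3640 J.

-3640 J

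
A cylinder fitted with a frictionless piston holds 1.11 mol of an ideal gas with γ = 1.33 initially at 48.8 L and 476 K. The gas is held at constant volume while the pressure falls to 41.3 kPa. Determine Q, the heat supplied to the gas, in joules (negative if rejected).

P₁ = nRT₁/V₁ = 1.11×8.314×476/48.8 = 90.0 kPa.
Isochoric: V stays 48.8 L; P/T = const ⇒ T₂ = 218 K, P₂ = 41.3 kPa.
W = 0 (no volume change).
ΔU = nCvΔT = 1.11×25.2×(218−476) = -7200 J.
Q = ΔU = -7200 J.

-7200 J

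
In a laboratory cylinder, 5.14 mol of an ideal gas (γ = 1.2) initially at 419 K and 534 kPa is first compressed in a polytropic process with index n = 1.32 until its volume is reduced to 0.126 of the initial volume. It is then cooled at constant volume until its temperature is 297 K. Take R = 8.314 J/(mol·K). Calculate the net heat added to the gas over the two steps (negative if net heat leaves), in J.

-78700 J

V₁ = nRT₁/P₁ = 5.14×8.314×419/534 = 33.5 L.
Step 1 — Polytropic n=1.32: T₂ = T₁(V₁/V₂)^(n−1) = 419×(7.94)^0.32 = 813 K; P₂ = P₁(V₁/V₂)^n = 8220 kPa.
W = (P₁V₁−P₂V₂)/(n−1) = (534×33.5−8220×4.22)/0.32 = -52600 J.
ΔU = nCvΔT = 5.14×41.6×(813−419) = 84200 J.
Q = ΔU + W = 31600 J.
State after step 1: P = 8220 kPa, V = 4.22 L, T = 813 K.
Step 2 — Isochoric: V stays 4.22 L; P/T = const ⇒ T₂ = 297 K, P₂ = 3000 kPa.
W = 0 (no volume change).
ΔU = nCvΔT = 5.14×41.6×(297−813) = -110000 J.
Q = ΔU = -110000 J.
Net over both steps: W = -52600 J, Q = -78700 J, ΔU = -26100 J.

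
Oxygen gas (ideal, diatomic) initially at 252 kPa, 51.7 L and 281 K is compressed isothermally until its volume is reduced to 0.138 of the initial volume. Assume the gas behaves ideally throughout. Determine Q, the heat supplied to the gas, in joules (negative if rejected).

n = P₁V₁/(RT₁) = 252×51.7/(8.314×281) = 5.58 mol.
Isothermal: T stays 281 K; PV = const ⇒ V₂ = 7.13 L, P₂ = 1830 kPa.
ΔU = 0 (ideal gas, T constant).
W = nRT ln(V₂/V₁) = 5.58×8.314×281×ln(0.138) = -25800 J.
Q = ΔU + W = -25800 J.

-25800 J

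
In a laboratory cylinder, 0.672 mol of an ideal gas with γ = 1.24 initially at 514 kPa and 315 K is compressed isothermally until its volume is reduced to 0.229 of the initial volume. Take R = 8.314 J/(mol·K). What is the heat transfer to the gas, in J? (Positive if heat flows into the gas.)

-2590 J

V₁ = nRT₁/P₁ = 0.672×8.314×315/514 = 3.42 L.
Isothermal: T stays 315 K; PV = const ⇒ V₂ = 0.784 L, P₂ = 2240 kPa.
ΔU = 0 (ideal gas, T constant).
W = nRT ln(V₂/V₁) = 0.672×8.314×315×ln(0.229) = -2590 J.
Q = ΔU + W = -2590 J.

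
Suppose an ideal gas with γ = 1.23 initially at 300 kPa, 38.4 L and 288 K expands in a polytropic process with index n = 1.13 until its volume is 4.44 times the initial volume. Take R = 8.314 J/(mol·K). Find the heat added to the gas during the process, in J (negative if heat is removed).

6790 J

n = P₁V₁/(RT₁) = 300×38.4/(8.314×288) = 4.81 mol.
Polytropic n=1.13: T₂ = T₁(V₁/V₂)^(n−1) = 288×(0.225)^0.13 = 237 K; P₂ = P₁(V₁/V₂)^n = 55.7 kPa.
W = (P₁V₁−P₂V₂)/(n−1) = (300×38.4−55.7×170)/0.13 = 15600 J.
ΔU = nCvΔT = 4.81×36.1×(237−288) = -8820 J.
Q = ΔU + W = 6790 J.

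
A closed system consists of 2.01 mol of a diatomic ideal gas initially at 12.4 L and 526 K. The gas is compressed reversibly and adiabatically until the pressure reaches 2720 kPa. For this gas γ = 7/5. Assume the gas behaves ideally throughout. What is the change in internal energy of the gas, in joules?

10300 J

P₁ = nRT₁/V₁ = 2.01×8.314×526/12.4 = 709 kPa.
Adiabatic: T₂/T₁ = (P₂/P₁)^((γ−1)/γ) ⇒ T₂ = 526×(3.84)^0.286 = 772 K; V₂ = 4.75 L.
For an ideal gas ΔU = nCvΔT with Cv = (5/2)R = 20.8 J/(mol·K).
ΔU = 2.01×20.8×(772−526) = 10300 J.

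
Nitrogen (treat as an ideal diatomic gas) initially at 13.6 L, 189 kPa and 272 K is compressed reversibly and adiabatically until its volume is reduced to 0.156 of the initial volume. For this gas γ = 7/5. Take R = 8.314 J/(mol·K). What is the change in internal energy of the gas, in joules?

n = P₁V₁/(RT₁) = 189×13.6/(8.314×272) = 1.14 mol.
Adiabatic: TV^(γ−1) = const ⇒ T₂ = 272×(6.41)^0.400 = 572 K; PV^γ = const ⇒ P₂ = 2550 kPa.
For an ideal gas ΔU = nCvΔT with Cv = (5/2)R = 20.8 J/(mol·K).
ΔU = 1.14×20.8×(572−272) = 7090 J.

7090 J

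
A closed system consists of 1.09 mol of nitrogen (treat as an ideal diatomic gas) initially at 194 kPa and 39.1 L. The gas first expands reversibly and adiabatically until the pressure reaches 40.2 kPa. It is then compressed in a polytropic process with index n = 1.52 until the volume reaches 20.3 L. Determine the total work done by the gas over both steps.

T₁ = P₁V₁/(nR) = 194×39.1/(1.09×8.314) = 837 K.
Step 1 — Adiabatic: T₂/T₁ = (P₂/P₁)^((γ−1)/γ) ⇒ T₂ = 837×(0.207)^0.286 = 534 K; V₂ = 120 L.
ΔU = nCvΔT = 1.09×20.8×(534−837) = -6870 J.
Q = 0 for an adiabatic process, so W = −ΔU = 6870 J.
State after step 1: P = 40.2 kPa, V = 120 L, T = 534 K.
Step 2 — Polytropic n=1.52: T₂ = T₁(V₁/V₂)^(n−1) = 534×(5.93)^0.52 = 1350 K; P₂ = P₁(V₁/V₂)^n = 601 kPa.
W = (P₁V₁−P₂V₂)/(n−1) = (40.2×120−601×20.3)/0.52 = -14200 J.
ΔU = nCvΔT = 1.09×20.8×(1350−534) = 18400 J.
Q = ΔU + W = 4250 J.
Net over both steps: W = -7300 J, Q = 4250 J, ΔU = 11600 J.

-7300 J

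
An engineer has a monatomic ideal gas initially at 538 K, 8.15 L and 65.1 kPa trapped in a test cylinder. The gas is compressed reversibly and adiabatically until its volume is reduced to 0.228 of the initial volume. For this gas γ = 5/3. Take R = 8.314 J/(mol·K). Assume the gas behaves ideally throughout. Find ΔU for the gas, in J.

1340 J

n = P₁V₁/(RT₁) = 65.1×8.15/(8.314×538) = 0.119 mol.
Adiabatic: TV^(γ−1) = const ⇒ T₂ = 538×(4.39)^0.667 = 1440 K; PV^γ = const ⇒ P₂ = 765 kPa.
For an ideal gas ΔU = nCvΔT with Cv = (3/2)R = 12.5 J/(mol·K).
ΔU = 0.119×12.5×(1440−538) = 1340 J.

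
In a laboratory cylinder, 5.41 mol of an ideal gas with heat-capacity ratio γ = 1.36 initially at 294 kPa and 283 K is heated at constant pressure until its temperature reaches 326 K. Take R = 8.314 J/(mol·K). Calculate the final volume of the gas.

V₁ = nRT₁/P₁ = 5.41×8.314×283/294 = 43.3 L.
Isobaric: P stays 294 kPa; V/T = const ⇒ T₂ = 326 K, V₂ = 49.9 L.

49.9 L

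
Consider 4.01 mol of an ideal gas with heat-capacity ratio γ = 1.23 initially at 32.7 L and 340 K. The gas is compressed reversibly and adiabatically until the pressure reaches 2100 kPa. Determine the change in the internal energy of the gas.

19700 J

P₁ = nRT₁/V₁ = 4.01×8.314×340/32.7 = 347 kPa.
Adiabatic: T₂/T₁ = (P₂/P₁)^((γ−1)/γ) ⇒ T₂ = 340×(6.06)^0.187 = 476 K; V₂ = 7.56 L.
For an ideal gas ΔU = nCvΔT with Cv = R/(γ−1) = 36.1 J/(mol·K).
ΔU = 4.01×36.1×(476−340) = 19700 J.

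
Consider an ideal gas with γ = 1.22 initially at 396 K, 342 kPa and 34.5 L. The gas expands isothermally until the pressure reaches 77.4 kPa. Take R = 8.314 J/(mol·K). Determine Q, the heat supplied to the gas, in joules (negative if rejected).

17500 J

n = P₁V₁/(RT₁) = 342×34.5/(8.314×396) = 3.58 mol.
Isothermal: T stays 396 K; PV = const ⇒ V₂ = 152 L, P₂ = 77.4 kPa.
ΔU = 0 (ideal gas, T constant).
W = nRT ln(V₂/V₁) = 3.58×8.314×396×ln(4.42) = 17500 J.
Q = ΔU + W = 17500 J.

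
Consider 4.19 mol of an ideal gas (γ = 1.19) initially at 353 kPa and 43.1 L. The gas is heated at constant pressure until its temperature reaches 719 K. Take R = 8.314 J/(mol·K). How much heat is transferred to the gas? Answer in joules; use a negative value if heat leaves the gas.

61600 J

T₁ = P₁V₁/(nR) = 353×43.1/(4.19×8.314) = 437 K.
Isobaric: P stays 353 kPa; V/T = const ⇒ T₂ = 719 K, V₂ = 71.0 L.
W = PΔV = 353×(71.0−43.1) kPa·L = 9830 J.
ΔU = nCvΔT = 4.19×43.8×(719−437) = 51800 J.
Q = ΔU + W = nCpΔT = 61600 J.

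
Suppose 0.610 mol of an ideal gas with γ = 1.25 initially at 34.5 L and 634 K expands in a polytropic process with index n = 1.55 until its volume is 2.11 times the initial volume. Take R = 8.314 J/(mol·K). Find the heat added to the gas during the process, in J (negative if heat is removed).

P₁ = nRT₁/V₁ = 0.610×8.314×634/34.5 = 93.2 kPa.
Polytropic n=1.55: T₂ = T₁(V₁/V₂)^(n−1) = 634×(0.474)^0.55 = 420 K; P₂ = P₁(V₁/V₂)^n = 29.3 kPa.
W = (P₁V₁−P₂V₂)/(n−1) = (93.2×34.5−29.3×72.8)/0.55 = 1970 J.
ΔU = nCvΔT = 0.610×33.3×(420−634) = -4330 J.
Q = ΔU + W = -2360 J.

-2360 J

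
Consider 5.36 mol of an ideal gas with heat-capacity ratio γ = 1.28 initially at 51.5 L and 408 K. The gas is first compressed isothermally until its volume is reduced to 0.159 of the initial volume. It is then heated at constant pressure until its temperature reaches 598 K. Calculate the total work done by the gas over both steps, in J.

-25000 J

P₁ = nRT₁/V₁ = 5.36×8.314×408/51.5 = 353 kPa.
Step 1 — Isothermal: T stays 408 K; PV = const ⇒ V₂ = 8.19 L, P₂ = 2220 kPa.
ΔU = 0 (ideal gas, T constant).
W = nRT ln(V₂/V₁) = 5.36×8.314×408×ln(0.159) = -33400 J.
Q = ΔU + W = -33400 J.
State after step 1: P = 2220 kPa, V = 8.19 L, T = 408 K.
Step 2 — Isobaric: P stays 2220 kPa; V/T = const ⇒ T₂ = 598 K, V₂ = 12.0 L.
W = PΔV = 2220×(12.0−8.19) kPa·L = 8470 J.
ΔU = nCvΔT = 5.36×29.7×(598−408) = 30200 J.
Q = ΔU + W = nCpΔT = 38700 J.
Net over both steps: W = -25000 J, Q = 5270 J, ΔU = 30200 J.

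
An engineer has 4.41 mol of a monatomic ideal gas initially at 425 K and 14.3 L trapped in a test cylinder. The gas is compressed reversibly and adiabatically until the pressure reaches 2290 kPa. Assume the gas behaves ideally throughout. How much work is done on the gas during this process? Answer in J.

8090 J

P₁ = nRT₁/V₁ = 4.41×8.314×425/14.3 = 1090 kPa.
Adiabatic: T₂/T₁ = (P₂/P₁)^((γ−1)/γ) ⇒ T₂ = 425×(2.10)^0.400 = 572 K; V₂ = 9.16 L.
ΔU = nCvΔT = 4.41×12.5×(572−425) = 8090 J.
Q = 0 for an adiabatic process, so W = −ΔU = -8090 J.
Work done on the gas = −W_by = 8090 J.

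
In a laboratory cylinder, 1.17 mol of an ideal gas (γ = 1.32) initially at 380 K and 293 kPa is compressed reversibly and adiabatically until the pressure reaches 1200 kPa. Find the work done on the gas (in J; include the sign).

4710 J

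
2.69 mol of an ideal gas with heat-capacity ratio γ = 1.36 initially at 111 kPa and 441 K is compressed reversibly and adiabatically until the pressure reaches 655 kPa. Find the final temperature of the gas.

V₁ = nRT₁/P₁ = 2.69×8.314×441/111 = 88.9 L.
Adiabatic: T₂/T₁ = (P₂/P₁)^((γ−1)/γ) ⇒ T₂ = 441×(5.90)^0.265 = 706 K; V₂ = 24.1 L.

706 K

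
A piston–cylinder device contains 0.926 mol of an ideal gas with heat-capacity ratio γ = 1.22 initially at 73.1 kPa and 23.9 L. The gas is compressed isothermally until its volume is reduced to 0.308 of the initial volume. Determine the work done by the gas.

-2060 J

T₁ = P₁V₁/(nR) = 73.1×23.9/(0.926×8.314) = 227 K.
Isothermal: T stays 227 K; PV = const ⇒ V₂ = 7.36 L, P₂ = 237 kPa.
W = nRT ln(V₂/V₁) = 0.926×8.314×227×ln(0.308) = -2060 J.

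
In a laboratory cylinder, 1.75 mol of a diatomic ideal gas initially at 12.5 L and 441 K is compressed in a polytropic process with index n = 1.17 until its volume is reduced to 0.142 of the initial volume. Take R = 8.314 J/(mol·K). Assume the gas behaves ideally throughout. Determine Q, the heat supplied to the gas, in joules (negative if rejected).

-8540 J

P₁ = nRT₁/V₁ = 1.75×8.314×441/12.5 = 513 kPa.
Polytropic n=1.17: T₂ = T₁(V₁/V₂)^(n−1) = 441×(7.04)^0.17 = 615 K; P₂ = P₁(V₁/V₂)^n = 5040 kPa.
W = (P₁V₁−P₂V₂)/(n−1) = (513×12.5−5040×1.77)/0.17 = -14900 J.
ΔU = nCvΔT = 1.75×20.8×(615−441) = 6310 J.
Q = ΔU + W = -8540 J.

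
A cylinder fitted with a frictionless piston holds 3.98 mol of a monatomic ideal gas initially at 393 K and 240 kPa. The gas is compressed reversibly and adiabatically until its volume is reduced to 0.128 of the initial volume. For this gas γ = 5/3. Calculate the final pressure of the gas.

V₁ = nRT₁/P₁ = 3.98×8.314×393/240 = 54.2 L.
Adiabatic: TV^(γ−1) = const ⇒ T₂ = 393×(7.81)^0.667 = 1550 K; PV^γ = const ⇒ P₂ = 7380 kPa.

7380 kPa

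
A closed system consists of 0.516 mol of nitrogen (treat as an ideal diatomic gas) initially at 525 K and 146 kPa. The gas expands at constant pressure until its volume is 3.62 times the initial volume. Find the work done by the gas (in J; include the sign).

5900 J

V₁ = nRT₁/P₁ = 0.516×8.314×525/146 = 15.4 L.
Isobaric: P stays 146 kPa; V/T = const ⇒ T₂ = 1900 K, V₂ = 55.8 L.
W = PΔV = 146×(55.8−15.4) kPa·L = 5900 J.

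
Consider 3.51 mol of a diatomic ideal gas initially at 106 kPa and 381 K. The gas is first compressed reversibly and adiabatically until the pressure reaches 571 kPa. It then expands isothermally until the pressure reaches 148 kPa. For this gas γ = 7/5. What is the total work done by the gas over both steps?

7110 J

V₁ = nRT₁/P₁ = 3.51×8.314×381/106 = 105 L.
Step 1 — Adiabatic: T₂/T₁ = (P₂/P₁)^((γ−1)/γ) ⇒ T₂ = 381×(5.39)^0.286 = 616 K; V₂ = 31.5 L.
ΔU = nCvΔT = 3.51×20.8×(616−381) = 17200 J.
Q = 0 for an adiabatic process, so W = −ΔU = -17200 J.
State after step 1: P = 571 kPa, V = 31.5 L, T = 616 K.
Step 2 — Isothermal: T stays 616 K; PV = const ⇒ V₂ = 122 L, P₂ = 148 kPa.
ΔU = 0 (ideal gas, T constant).
W = nRT ln(V₂/V₁) = 3.51×8.314×616×ln(3.86) = 24300 J.
Q = ΔU + W = 24300 J.
Net over both steps: W = 7110 J, Q = 24300 J, ΔU = 17200 J.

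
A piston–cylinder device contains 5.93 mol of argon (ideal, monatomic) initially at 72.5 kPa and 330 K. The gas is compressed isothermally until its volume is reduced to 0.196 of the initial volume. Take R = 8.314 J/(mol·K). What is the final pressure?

370 kPa

V₁ = nRT₁/P₁ = 5.93×8.314×330/72.5 = 224 L.
Isothermal: T stays 330 K; PV = const ⇒ V₂ = 44.0 L, P₂ = 370 kPa.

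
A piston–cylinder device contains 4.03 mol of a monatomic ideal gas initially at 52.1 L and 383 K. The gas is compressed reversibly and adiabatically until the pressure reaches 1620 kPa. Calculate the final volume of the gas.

16.8 L

P₁ = nRT₁/V₁ = 4.03×8.314×383/52.1 = 246 kPa.
Adiabatic: T₂/T₁ = (P₂/P₁)^((γ−1)/γ) ⇒ T₂ = 383×(6.58)^0.400 = 814 K; V₂ = 16.8 L.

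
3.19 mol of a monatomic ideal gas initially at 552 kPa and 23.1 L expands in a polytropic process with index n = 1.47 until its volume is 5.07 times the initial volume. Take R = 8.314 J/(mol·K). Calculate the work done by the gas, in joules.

14500 J

T₁ = P₁V₁/(nR) = 552×23.1/(3.19×8.314) = 481 K.
Polytropic n=1.47: T₂ = T₁(V₁/V₂)^(n−1) = 481×(0.197)^0.47 = 224 K; P₂ = P₁(V₁/V₂)^n = 50.8 kPa.
W = (P₁V₁−P₂V₂)/(n−1) = (552×23.1−50.8×117)/0.47 = 14500 J.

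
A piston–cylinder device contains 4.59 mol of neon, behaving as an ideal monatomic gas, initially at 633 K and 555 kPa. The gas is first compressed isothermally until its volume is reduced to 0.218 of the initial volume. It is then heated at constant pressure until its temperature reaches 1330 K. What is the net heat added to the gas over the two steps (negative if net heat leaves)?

29700 J

V₁ = nRT₁/P₁ = 4.59×8.314×633/555 = 43.5 L.
Step 1 — Isothermal: T stays 633 K; PV = const ⇒ V₂ = 9.49 L, P₂ = 2550 kPa.
ΔU = 0 (ideal gas, T constant).
W = nRT ln(V₂/V₁) = 4.59×8.314×633×ln(0.218) = -36800 J.
Q = ΔU + W = -36800 J.
State after step 1: P = 2550 kPa, V = 9.49 L, T = 633 K.
Step 2 — Isobaric: P stays 2550 kPa; V/T = const ⇒ T₂ = 1330 K, V₂ = 19.9 L.
W = PΔV = 2550×(19.9−9.49) kPa·L = 26600 J.
ΔU = nCvΔT = 4.59×12.5×(1330−633) = 39900 J.
Q = ΔU + W = nCpΔT = 66500 J.
Net over both steps: W = -10200 J, Q = 29700 J, ΔU = 39900 J.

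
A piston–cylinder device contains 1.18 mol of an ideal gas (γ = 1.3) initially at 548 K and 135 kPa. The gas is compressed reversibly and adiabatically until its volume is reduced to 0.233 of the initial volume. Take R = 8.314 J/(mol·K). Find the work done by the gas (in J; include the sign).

V₁ = nRT₁/P₁ = 1.18×8.314×548/135 = 39.8 L.
Adiabatic: TV^(γ−1) = const ⇒ T₂ = 548×(4.29)^0.300 = 848 K; PV^γ = const ⇒ P₂ = 897 kPa.
ΔU = nCvΔT = 1.18×27.7×(848−548) = 9820 J.
Q = 0 for an adiabatic process, so W = −ΔU = -9820 J.

-9820 J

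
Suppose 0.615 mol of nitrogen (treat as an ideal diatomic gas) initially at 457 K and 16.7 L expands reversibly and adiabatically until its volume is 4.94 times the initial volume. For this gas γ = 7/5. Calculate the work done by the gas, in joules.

2760 J

P₁ = nRT₁/V₁ = 0.615×8.314×457/16.7 = 140 kPa.
Adiabatic: TV^(γ−1) = const ⇒ T₂ = 457×(0.202)^0.400 = 241 K; PV^γ = const ⇒ P₂ = 15.0 kPa.
ΔU = nCvΔT = 0.615×20.8×(241−457) = -2760 J.
Q = 0 for an adiabatic process, so W = −ΔU = 2760 J.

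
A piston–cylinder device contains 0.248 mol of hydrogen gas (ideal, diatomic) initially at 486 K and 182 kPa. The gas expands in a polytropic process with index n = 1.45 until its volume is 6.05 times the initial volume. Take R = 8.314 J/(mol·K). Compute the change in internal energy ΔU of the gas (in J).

V₁ = nRT₁/P₁ = 0.248×8.314×486/182 = 5.51 L.
Polytropic n=1.45: T₂ = T₁(V₁/V₂)^(n−1) = 486×(0.165)^0.45 = 216 K; P₂ = P₁(V₁/V₂)^n = 13.4 kPa.
For an ideal gas ΔU = nCvΔT with Cv = (5/2)R = 20.8 J/(mol·K).
ΔU = 0.248×20.8×(216−486) = -1390 J.

-1390 J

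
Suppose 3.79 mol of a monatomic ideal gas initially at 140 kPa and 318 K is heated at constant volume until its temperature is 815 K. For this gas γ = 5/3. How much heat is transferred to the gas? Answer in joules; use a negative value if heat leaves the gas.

23500 J

V₁ = nRT₁/P₁ = 3.79×8.314×318/140 = 71.6 L.
Isochoric: V stays 71.6 L; P/T = const ⇒ T₂ = 815 K, P₂ = 359 kPa.
W = 0 (no volume change).
ΔU = nCvΔT = 3.79×12.5×(815−318) = 23500 J.
Q = ΔU = 23500 J.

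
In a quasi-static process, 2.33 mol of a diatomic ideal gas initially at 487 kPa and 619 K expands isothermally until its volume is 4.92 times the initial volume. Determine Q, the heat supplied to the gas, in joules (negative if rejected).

V₁ = nRT₁/P₁ = 2.33×8.314×619/487 = 24.6 L.
Isothermal: T stays 619 K; PV = const ⇒ V₂ = 121 L, P₂ = 99.0 kPa.
ΔU = 0 (ideal gas, T constant).
W = nRT ln(V₂/V₁) = 2.33×8.314×619×ln(4.92) = 19100 J.
Q = ΔU + W = 19100 J.

19100 J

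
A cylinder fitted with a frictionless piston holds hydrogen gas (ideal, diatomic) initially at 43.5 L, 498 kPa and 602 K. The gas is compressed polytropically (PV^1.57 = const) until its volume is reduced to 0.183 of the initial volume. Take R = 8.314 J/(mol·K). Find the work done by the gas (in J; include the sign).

n = P₁V₁/(RT₁) = 498×43.5/(8.314×602) = 4.33 mol.
Polytropic n=1.57: T₂ = T₁(V₁/V₂)^(n−1) = 602×(5.46)^0.57 = 1580 K; P₂ = P₁(V₁/V₂)^n = 7160 kPa.
W = (P₁V₁−P₂V₂)/(n−1) = (498×43.5−7160×7.96)/0.57 = -62100 J.

-62100 J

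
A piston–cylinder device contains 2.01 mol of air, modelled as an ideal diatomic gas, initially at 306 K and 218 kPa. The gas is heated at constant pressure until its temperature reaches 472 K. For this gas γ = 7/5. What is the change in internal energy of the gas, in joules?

6940 J

V₁ = nRT₁/P₁ = 2.01×8.314×306/218 = 23.5 L.
Isobaric: P stays 218 kPa; V/T = const ⇒ T₂ = 472 K, V₂ = 36.2 L.
For an ideal gas ΔU = nCvΔT with Cv = (5/2)R = 20.8 J/(mol·K).
ΔU = 2.01×20.8×(472−306) = 6940 J.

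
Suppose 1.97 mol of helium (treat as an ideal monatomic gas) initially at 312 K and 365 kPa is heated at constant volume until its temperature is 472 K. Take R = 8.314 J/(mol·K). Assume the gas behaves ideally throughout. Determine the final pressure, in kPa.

552 kPa

V₁ = nRT₁/P₁ = 1.97×8.314×312/365 = 14.0 L.
Isochoric: V stays 14.0 L; P/T = const ⇒ T₂ = 472 K, P₂ = 552 kPa.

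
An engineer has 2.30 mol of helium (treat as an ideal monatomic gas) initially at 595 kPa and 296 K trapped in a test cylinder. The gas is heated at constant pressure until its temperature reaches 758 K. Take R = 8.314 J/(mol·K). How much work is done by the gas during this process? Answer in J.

V₁ = nRT₁/P₁ = 2.30×8.314×296/595 = 9.51 L.
Isobaric: P stays 595 kPa; V/T = const ⇒ T₂ = 758 K, V₂ = 24.4 L.
W = PΔV = 595×(24.4−9.51) kPa·L = 8830 J.

8830 J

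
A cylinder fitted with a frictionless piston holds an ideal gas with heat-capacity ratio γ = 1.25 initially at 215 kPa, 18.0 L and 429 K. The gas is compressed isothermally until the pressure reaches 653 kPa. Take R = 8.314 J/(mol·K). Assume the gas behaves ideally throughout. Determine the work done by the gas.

-4300 J

n = P₁V₁/(RT₁) = 215×18.0/(8.314×429) = 1.09 mol.
Isothermal: T stays 429 K; PV = const ⇒ V₂ = 5.93 L, P₂ = 653 kPa.
W = nRT ln(V₂/V₁) = 1.09×8.314×429×ln(0.329) = -4300 J.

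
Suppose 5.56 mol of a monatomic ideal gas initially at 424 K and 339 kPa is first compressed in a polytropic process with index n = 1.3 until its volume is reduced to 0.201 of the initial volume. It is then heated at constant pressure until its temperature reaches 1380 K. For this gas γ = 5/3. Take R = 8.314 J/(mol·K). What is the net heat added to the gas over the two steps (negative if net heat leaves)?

58000 J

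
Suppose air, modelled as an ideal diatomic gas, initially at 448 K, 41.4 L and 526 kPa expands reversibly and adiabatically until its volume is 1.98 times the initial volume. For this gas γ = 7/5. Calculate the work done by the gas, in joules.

13000 J

n = P₁V₁/(RT₁) = 526×41.4/(8.314×448) = 5.85 mol.
Adiabatic: TV^(γ−1) = const ⇒ T₂ = 448×(0.505)^0.400 = 341 K; PV^γ = const ⇒ P₂ = 202 kPa.
ΔU = nCvΔT = 5.85×20.8×(341−448) = -13000 J.
Q = 0 for an adiabatic process, so W = −ΔU = 13000 J.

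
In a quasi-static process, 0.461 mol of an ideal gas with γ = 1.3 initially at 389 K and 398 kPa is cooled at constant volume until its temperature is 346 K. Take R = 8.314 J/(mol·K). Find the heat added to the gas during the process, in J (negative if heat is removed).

-549 J

V₁ = nRT₁/P₁ = 0.461×8.314×389/398 = 3.75 L.
Isochoric: V stays 3.75 L; P/T = const ⇒ T₂ = 346 K, P₂ = 354 kPa.
W = 0 (no volume change).
ΔU = nCvΔT = 0.461×27.7×(346−389) = -549 J.
Q = ΔU = -549 J.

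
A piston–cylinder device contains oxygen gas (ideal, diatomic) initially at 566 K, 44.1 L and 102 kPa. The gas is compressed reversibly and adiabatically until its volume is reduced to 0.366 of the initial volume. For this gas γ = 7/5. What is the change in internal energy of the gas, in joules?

5570 J

n = P₁V₁/(RT₁) = 102×44.1/(8.314×566) = 0.956 mol.
Adiabatic: TV^(γ−1) = const ⇒ T₂ = 566×(2.73)^0.400 = 846 K; PV^γ = const ⇒ P₂ = 417 kPa.
For an ideal gas ΔU = nCvΔT with Cv = (5/2)R = 20.8 J/(mol·K).
ΔU = 0.956×20.8×(846−566) = 5570 J.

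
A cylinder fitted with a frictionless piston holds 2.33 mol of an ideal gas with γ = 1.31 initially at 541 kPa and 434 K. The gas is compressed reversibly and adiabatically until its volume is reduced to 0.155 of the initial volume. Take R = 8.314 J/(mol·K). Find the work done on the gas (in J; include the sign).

V₁ = nRT₁/P₁ = 2.33×8.314×434/541 = 15.5 L.
Adiabatic: TV^(γ−1) = const ⇒ T₂ = 434×(6.45)^0.310 = 774 K; PV^γ = const ⇒ P₂ = 6220 kPa.
ΔU = nCvΔT = 2.33×26.8×(774−434) = 21200 J.
Q = 0 for an adiabatic process, so W = −ΔU = -21200 J.
Work done on the gas = −W_by = 21200 J.

21200 J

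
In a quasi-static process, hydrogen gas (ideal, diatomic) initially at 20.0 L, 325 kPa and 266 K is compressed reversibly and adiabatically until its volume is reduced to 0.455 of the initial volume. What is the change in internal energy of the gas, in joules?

6020 J

n = P₁V₁/(RT₁) = 325×20.0/(8.314×266) = 2.94 mol.
Adiabatic: TV^(γ−1) = const ⇒ T₂ = 266×(2.20)^0.400 = 364 K; PV^γ = const ⇒ P₂ = 979 kPa.
For an ideal gas ΔU = nCvΔT with Cv = (5/2)R = 20.8 J/(mol·K).
ΔU = 2.94×20.8×(364−266) = 6020 J.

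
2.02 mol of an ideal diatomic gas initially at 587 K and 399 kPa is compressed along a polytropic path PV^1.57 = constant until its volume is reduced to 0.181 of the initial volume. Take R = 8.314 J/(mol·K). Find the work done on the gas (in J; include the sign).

V₁ = nRT₁/P₁ = 2.02×8.314×587/399 = 24.7 L.
Polytropic n=1.57: T₂ = T₁(V₁/V₂)^(n−1) = 587×(5.52)^0.57 = 1560 K; P₂ = P₁(V₁/V₂)^n = 5840 kPa.
W = (P₁V₁−P₂V₂)/(n−1) = (399×24.7−5840×4.47)/0.57 = -28500 J.
Work done on the gas = −W_by = 28500 J.

28500 J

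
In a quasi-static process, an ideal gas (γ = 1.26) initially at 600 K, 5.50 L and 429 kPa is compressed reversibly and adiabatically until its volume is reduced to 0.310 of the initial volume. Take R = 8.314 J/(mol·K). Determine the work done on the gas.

3230 J

n = P₁V₁/(RT₁) = 429×5.50/(8.314×600) = 0.473 mol.
Adiabatic: TV^(γ−1) = const ⇒ T₂ = 600×(3.23)^0.260 = 814 K; PV^γ = const ⇒ P₂ = 1880 kPa.
ΔU = nCvΔT = 0.473×32.0×(814−600) = 3230 J.
Q = 0 for an adiabatic process, so W = −ΔU = -3230 J.
Work done on the gas = −W_by = 3230 J.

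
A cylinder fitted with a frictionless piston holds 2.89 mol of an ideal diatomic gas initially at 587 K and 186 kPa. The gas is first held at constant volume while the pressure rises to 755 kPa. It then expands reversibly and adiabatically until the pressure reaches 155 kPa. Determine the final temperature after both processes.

V₁ = nRT₁/P₁ = 2.89×8.314×587/186 = 75.8 L.
Step 1 — Isochoric: V stays 75.8 L; P/T = const ⇒ T₂ = 2380 K, P₂ = 755 kPa.
W = 0 (no volume change).
ΔU = nCvΔT = 2.89×20.8×(2380−587) = 108000 J.
Q = ΔU = 108000 J.
State after step 1: P = 755 kPa, V = 75.8 L, T = 2380 K.
Step 2 — Adiabatic: T₂/T₁ = (P₂/P₁)^((γ−1)/γ) ⇒ T₂ = 2380×(0.205)^0.286 = 1520 K; V₂ = 235 L.
ΔU = nCvΔT = 2.89×20.8×(1520−2380) = -52100 J.
Q = 0 for an adiabatic process, so W = −ΔU = 52100 J.
Net over both steps: W = 52100 J, Q = 108000 J, ΔU = 55800 J.

1520 K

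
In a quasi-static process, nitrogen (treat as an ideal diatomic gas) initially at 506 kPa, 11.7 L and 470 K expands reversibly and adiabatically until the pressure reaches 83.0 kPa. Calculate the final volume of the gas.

Adiabatic: T₂/T₁ = (P₂/P₁)^((γ−1)/γ) ⇒ T₂ = 470×(0.164)^0.286 = 280 K; V₂ = 42.6 L.

42.6 L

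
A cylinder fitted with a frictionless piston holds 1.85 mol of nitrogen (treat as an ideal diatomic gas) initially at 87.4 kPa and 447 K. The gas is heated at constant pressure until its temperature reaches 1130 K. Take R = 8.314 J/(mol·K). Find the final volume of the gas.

199 L

V₁ = nRT₁/P₁ = 1.85×8.314×447/87.4 = 78.7 L.
Isobaric: P stays 87.4 kPa; V/T = const ⇒ T₂ = 1130 K, V₂ = 199 L.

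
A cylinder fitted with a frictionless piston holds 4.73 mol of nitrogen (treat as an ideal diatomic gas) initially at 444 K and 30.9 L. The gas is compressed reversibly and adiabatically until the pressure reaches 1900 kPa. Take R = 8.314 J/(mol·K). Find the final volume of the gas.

P₁ = nRT₁/V₁ = 4.73×8.314×444/30.9 = 565 kPa.
Adiabatic: T₂/T₁ = (P₂/P₁)^((γ−1)/γ) ⇒ T₂ = 444×(3.36)^0.286 = 628 K; V₂ = 13.0 L.

13.0 L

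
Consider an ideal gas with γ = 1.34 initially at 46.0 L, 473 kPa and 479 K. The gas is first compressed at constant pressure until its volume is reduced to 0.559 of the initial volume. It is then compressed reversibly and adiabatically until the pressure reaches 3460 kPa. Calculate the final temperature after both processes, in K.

444 K

n = P₁V₁/(RT₁) = 473×46.0/(8.314×479) = 5.46 mol.
Step 1 — Isobaric: P stays 473 kPa; V/T = const ⇒ T₂ = 268 K, V₂ = 25.7 L.
W = PΔV = 473×(25.7−46.0) kPa·L = -9600 J.
ΔU = nCvΔT = 5.46×24.5×(268−479) = -28200 J.
Q = ΔU + W = nCpΔT = -37800 J.
State after step 1: P = 473 kPa, V = 25.7 L, T = 268 K.
Step 2 — Adiabatic: T₂/T₁ = (P₂/P₁)^((γ−1)/γ) ⇒ T₂ = 268×(7.32)^0.254 = 444 K; V₂ = 5.82 L.
ΔU = nCvΔT = 5.46×24.5×(444−268) = 23500 J.
Q = 0 for an adiabatic process, so W = −ΔU = -23500 J.
Net over both steps: W = -33100 J, Q = -37800 J, ΔU = -4720 J.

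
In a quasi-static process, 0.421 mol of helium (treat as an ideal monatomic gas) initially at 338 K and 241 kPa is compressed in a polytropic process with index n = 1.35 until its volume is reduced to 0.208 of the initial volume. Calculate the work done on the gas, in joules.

2480 J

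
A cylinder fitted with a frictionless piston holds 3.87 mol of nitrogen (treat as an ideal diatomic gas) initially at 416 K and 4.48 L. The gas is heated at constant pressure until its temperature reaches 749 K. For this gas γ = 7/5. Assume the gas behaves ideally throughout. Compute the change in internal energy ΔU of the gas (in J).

26800 J

P₁ = nRT₁/V₁ = 3.87×8.314×416/4.48 = 2990 kPa.
Isobaric: P stays 2990 kPa; V/T = const ⇒ T₂ = 749 K, V₂ = 8.07 L.
For an ideal gas ΔU = nCvΔT with Cv = (5/2)R = 20.8 J/(mol·K).
ΔU = 3.87×20.8×(749−416) = 26800 J.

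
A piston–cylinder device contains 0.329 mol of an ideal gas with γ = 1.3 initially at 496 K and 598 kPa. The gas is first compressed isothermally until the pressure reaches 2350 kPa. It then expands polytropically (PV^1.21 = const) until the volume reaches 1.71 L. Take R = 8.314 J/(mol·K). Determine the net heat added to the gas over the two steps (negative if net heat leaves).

V₁ = nRT₁/P₁ = 0.329×8.314×496/598 = 2.27 L.
Step 1 — Isothermal: T stays 496 K; PV = const ⇒ V₂ = 0.577 L, P₂ = 2350 kPa.
ΔU = 0 (ideal gas, T constant).
W = nRT ln(V₂/V₁) = 0.329×8.314×496×ln(0.254) = -1860 J.
Q = ΔU + W = -1860 J.
State after step 1: P = 2350 kPa, V = 0.577 L, T = 496 K.
Step 2 — Polytropic n=1.21: T₂ = T₁(V₁/V₂)^(n−1) = 496×(0.338)^0.21 = 395 K; P₂ = P₁(V₁/V₂)^n = 632 kPa.
W = (P₁V₁−P₂V₂)/(n−1) = (2350×0.577−632×1.71)/0.21 = 1320 J.
ΔU = nCvΔT = 0.329×27.7×(395−496) = -922 J.
Q = ΔU + W = 395 J.
Net over both steps: W = -539 J, Q = -1460 J, ΔU = -922 J.

-1460 J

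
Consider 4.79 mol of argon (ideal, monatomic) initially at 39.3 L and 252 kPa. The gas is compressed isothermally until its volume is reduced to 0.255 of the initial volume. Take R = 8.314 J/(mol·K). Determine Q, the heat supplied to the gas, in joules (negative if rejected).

T₁ = P₁V₁/(nR) = 252×39.3/(4.79×8.314) = 249 K.
Isothermal: T stays 249 K; PV = const ⇒ V₂ = 10.0 L, P₂ = 988 kPa.
ΔU = 0 (ideal gas, T constant).
W = nRT ln(V₂/V₁) = 4.79×8.314×249×ln(0.255) = -13500 J.
Q = ΔU + W = -13500 J.

-13500 J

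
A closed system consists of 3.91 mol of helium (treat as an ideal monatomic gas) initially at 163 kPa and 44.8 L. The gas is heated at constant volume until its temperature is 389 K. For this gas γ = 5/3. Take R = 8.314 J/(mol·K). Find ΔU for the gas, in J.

8010 J

T₁ = P₁V₁/(nR) = 163×44.8/(3.91×8.314) = 225 K.
Isochoric: V stays 44.8 L; P/T = const ⇒ T₂ = 389 K, P₂ = 282 kPa.
For an ideal gas ΔU = nCvΔT with Cv = (3/2)R = 12.5 J/(mol·K).
ΔU = 3.91×12.5×(389−225) = 8010 J.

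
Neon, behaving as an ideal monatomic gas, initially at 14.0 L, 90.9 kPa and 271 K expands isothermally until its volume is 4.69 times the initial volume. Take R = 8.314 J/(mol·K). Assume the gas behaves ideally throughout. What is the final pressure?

Isothermal: T stays 271 K; PV = const ⇒ V₂ = 65.7 L, P₂ = 19.4 kPa.

19.4 kPa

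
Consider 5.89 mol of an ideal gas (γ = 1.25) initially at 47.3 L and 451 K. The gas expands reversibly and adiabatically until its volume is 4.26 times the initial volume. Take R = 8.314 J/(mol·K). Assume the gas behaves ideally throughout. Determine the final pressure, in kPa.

76.3 kPa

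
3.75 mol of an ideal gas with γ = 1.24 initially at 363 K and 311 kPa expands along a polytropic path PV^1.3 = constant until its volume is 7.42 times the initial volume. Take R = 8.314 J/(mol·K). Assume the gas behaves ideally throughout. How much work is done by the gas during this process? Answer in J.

V₁ = nRT₁/P₁ = 3.75×8.314×363/311 = 36.4 L.
Polytropic n=1.3: T₂ = T₁(V₁/V₂)^(n−1) = 363×(0.135)^0.30 = 199 K; P₂ = P₁(V₁/V₂)^n = 23.0 kPa.
W = (P₁V₁−P₂V₂)/(n−1) = (311×36.4−23.0×270)/0.30 = 17000 J.

17000 J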